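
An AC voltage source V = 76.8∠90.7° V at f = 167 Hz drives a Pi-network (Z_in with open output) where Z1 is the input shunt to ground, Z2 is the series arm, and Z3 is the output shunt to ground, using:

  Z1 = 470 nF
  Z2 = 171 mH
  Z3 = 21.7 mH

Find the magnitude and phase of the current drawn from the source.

Step 1 — Angular frequency: ω = 2π·f = 2π·167 = 1049 rad/s.
Step 2 — Component impedances:
  Z1: Z = 1/(jωC) = -j/(ω·C) = 0 - j2028 Ω
  Z2: Z = jωL = j·1049·0.171 = 0 + j179.4 Ω
  Z3: Z = jωL = j·1049·0.0217 = 0 + j22.77 Ω
Step 3 — With open output, the series arm Z2 and the output shunt Z3 appear in series to ground: Z2 + Z3 = 0 + j202.2 Ω.
Step 4 — Parallel with input shunt Z1: Z_in = Z1 || (Z2 + Z3) = 0 + j224.6 Ω = 224.6∠90.0° Ω.
Step 5 — Source phasor: V = 76.8∠90.7° V = -0.9383 + j76.79 V.
Step 6 — Ohm's law: I = V / Z_total = (-0.9383 + j76.79) / (0 + j224.6) = 0.3419 + j0.004178 A.
Step 7 — Convert to polar: |I| = 0.3419 A, ∠I = 0.7°.

I = 0.3419∠0.7° A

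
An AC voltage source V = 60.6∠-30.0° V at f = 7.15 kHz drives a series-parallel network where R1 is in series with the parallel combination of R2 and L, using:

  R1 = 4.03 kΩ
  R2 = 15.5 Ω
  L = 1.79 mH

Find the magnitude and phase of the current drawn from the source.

Step 1 — Angular frequency: ω = 2π·f = 2π·7150 = 4.492e+04 rad/s.
Step 2 — Component impedances:
  R1: Z = R = 4030 Ω
  R2: Z = R = 15.5 Ω
  L: Z = jωL = j·4.492e+04·0.00179 = 0 + j80.42 Ω
Step 3 — Parallel branch: R2 || L = 1/(1/R2 + 1/L) = 14.94 + j2.881 Ω.
Step 4 — Series with R1: Z_total = R1 + (R2 || L) = 4045 + j2.881 Ω = 4045∠0.0° Ω.
Step 5 — Source phasor: V = 60.6∠-30.0° V = 52.48 - j30.3 V.
Step 6 — Ohm's law: I = V / Z_total = (52.48 - j30.3) / (4045 + j2.881) = 0.01297 - j0.0075 A.
Step 7 — Convert to polar: |I| = 0.01498 A, ∠I = -30.0°.

I = 0.01498∠-30.0° A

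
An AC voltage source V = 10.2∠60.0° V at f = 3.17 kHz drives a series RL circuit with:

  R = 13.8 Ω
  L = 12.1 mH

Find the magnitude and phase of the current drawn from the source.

Step 1 — Angular frequency: ω = 2π·f = 2π·3170 = 1.992e+04 rad/s.
Step 2 — Component impedances:
  R: Z = R = 13.8 Ω
  L: Z = jωL = j·1.992e+04·0.0121 = 0 + j241 Ω
Step 3 — Series combination: Z_total = R + L = 13.8 + j241 Ω = 241.4∠86.7° Ω.
Step 4 — Source phasor: V = 10.2∠60.0° V = 5.1 + j8.833 V.
Step 5 — Ohm's law: I = V / Z_total = (5.1 + j8.833) / (13.8 + j241) = 0.03774 - j0.019 A.
Step 6 — Convert to polar: |I| = 0.04225 A, ∠I = -26.7°.

I = 0.04225∠-26.7° A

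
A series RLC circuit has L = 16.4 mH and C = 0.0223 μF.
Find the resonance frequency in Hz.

Step 1 — Resonance condition Im(Z)=0 gives ω₀ = 1/√(LC).
Step 2 — ω₀ = 1/√(0.0164·2.23e-08) = 5.229e+04 rad/s.
Step 3 — f₀ = ω₀/(2π) = 8322 Hz.

f₀ = 8322 Hz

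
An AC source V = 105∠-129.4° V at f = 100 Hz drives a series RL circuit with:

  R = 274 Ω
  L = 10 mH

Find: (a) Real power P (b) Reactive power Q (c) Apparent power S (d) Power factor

Step 1 — Angular frequency: ω = 2π·f = 2π·100 = 628.3 rad/s.
Step 2 — Component impedances:
  R: Z = R = 274 Ω
  L: Z = jωL = j·628.3·0.01 = 0 + j6.283 Ω
Step 3 — Series combination: Z_total = R + L = 274 + j6.283 Ω = 274.1∠1.3° Ω.
Step 4 — Source phasor: V = 105∠-129.4° V = -66.65 - j81.14 V.
Step 5 — Current: I = V / Z = -0.2499 - j0.2904 A = 0.3831∠-130.7° A.
Step 6 — Complex power: S = V·I* = 40.22 + j0.9222 VA.
Step 7 — Real power: P = Re(S) = 40.22 W.
Step 8 — Reactive power: Q = Im(S) = 0.9222 VAR.
Step 9 — Apparent power: |S| = 40.23 VA.
Step 10 — Power factor: PF = P/|S| = 0.9997 (lagging).

(a) P = 40.22 W  (b) Q = 0.9222 VAR  (c) S = 40.23 VA  (d) PF = 0.9997 (lagging)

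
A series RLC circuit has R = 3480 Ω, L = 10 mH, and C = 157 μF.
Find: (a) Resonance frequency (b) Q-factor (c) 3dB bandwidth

Step 1 — Resonance: ω₀ = 1/√(LC) = 1/√(0.01·0.000157) = 798.1 rad/s.
Step 2 — f₀ = ω₀/(2π) = 127 Hz.
Step 3 — Series Q: Q = ω₀L/R = 798.1·0.01/3480 = 0.002293.
Step 4 — Bandwidth: Δω = ω₀/Q = 3.48e+05 rad/s; BW = Δω/(2π) = 5.539e+04 Hz.

(a) f₀ = 127 Hz  (b) Q = 0.002293  (c) BW = 5.539e+04 Hz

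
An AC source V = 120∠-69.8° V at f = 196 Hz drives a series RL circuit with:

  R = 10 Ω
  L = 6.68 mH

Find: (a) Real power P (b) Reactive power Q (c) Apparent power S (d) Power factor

Step 1 — Angular frequency: ω = 2π·f = 2π·196 = 1232 rad/s.
Step 2 — Component impedances:
  R: Z = R = 10 Ω
  L: Z = jωL = j·1232·0.00668 = 0 + j8.226 Ω
Step 3 — Series combination: Z_total = R + L = 10 + j8.226 Ω = 12.95∠39.4° Ω.
Step 4 — Source phasor: V = 120∠-69.8° V = 41.44 - j112.6 V.
Step 5 — Current: I = V / Z = -3.054 - j8.749 A = 9.267∠-109.2° A.
Step 6 — Complex power: S = V·I* = 858.8 + j706.5 VA.
Step 7 — Real power: P = Re(S) = 858.8 W.
Step 8 — Reactive power: Q = Im(S) = 706.5 VAR.
Step 9 — Apparent power: |S| = 1112 VA.
Step 10 — Power factor: PF = P/|S| = 0.7723 (lagging).

(a) P = 858.8 W  (b) Q = 706.5 VAR  (c) S = 1112 VA  (d) PF = 0.7723 (lagging)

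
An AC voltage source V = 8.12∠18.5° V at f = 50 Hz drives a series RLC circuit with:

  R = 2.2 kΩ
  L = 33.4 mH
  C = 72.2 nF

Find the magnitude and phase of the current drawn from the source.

Step 1 — Angular frequency: ω = 2π·f = 2π·50 = 314.2 rad/s.
Step 2 — Component impedances:
  R: Z = R = 2200 Ω
  L: Z = jωL = j·314.2·0.0334 = 0 + j10.49 Ω
  C: Z = 1/(jωC) = -j/(ω·C) = 0 - j4.409e+04 Ω
Step 3 — Series combination: Z_total = R + L + C = 2200 - j4.408e+04 Ω = 4.413e+04∠-87.1° Ω.
Step 4 — Source phasor: V = 8.12∠18.5° V = 7.7 + j2.577 V.
Step 5 — Ohm's law: I = V / Z_total = (7.7 + j2.577) / (2200 - j4.408e+04) = -4.961e-05 + j0.0001772 A.
Step 6 — Convert to polar: |I| = 0.000184 A, ∠I = 105.6°.

I = 0.000184∠105.6° A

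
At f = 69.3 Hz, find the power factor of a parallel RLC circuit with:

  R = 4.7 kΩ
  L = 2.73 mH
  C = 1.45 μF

Step 1 — Angular frequency: ω = 2π·f = 2π·69.3 = 435.4 rad/s.
Step 2 — Component impedances:
  R: Z = R = 4700 Ω
  L: Z = jωL = j·435.4·0.00273 = 0 + j1.189 Ω
  C: Z = 1/(jωC) = -j/(ω·C) = 0 - j1584 Ω
Step 3 — Parallel combination: 1/Z_total = 1/R + 1/L + 1/C; Z_total = 0.0003011 + j1.19 Ω = 1.19∠90.0° Ω.
Step 4 — Power factor: PF = cos(φ) = Re(Z)/|Z| = 0.0003011/1.1896 = 0.0002531.
Step 5 — Type: Im(Z) = 1.19 ⇒ lagging (phase φ = 90.0°).

PF = 0.0002531 (lagging, φ = 90.0°)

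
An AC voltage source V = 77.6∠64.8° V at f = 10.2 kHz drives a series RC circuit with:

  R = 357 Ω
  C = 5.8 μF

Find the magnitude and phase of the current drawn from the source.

Step 1 — Angular frequency: ω = 2π·f = 2π·1.02e+04 = 6.409e+04 rad/s.
Step 2 — Component impedances:
  R: Z = R = 357 Ω
  C: Z = 1/(jωC) = -j/(ω·C) = 0 - j2.69 Ω
Step 3 — Series combination: Z_total = R + C = 357 - j2.69 Ω = 357∠-0.4° Ω.
Step 4 — Source phasor: V = 77.6∠64.8° V = 33.04 + j70.21 V.
Step 5 — Ohm's law: I = V / Z_total = (33.04 + j70.21) / (357 - j2.69) = 0.09106 + j0.1974 A.
Step 6 — Convert to polar: |I| = 0.2174 A, ∠I = 65.2°.

I = 0.2174∠65.2° A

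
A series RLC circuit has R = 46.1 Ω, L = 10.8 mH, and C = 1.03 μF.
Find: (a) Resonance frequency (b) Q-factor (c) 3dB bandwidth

Step 1 — Resonance condition Im(Z)=0 gives ω₀ = 1/√(LC).
Step 2 — ω₀ = 1/√(0.0108·1.03e-06) = 9481 rad/s.
Step 3 — f₀ = ω₀/(2π) = 1509 Hz.
Step 4 — Series Q: Q = ω₀L/R = 9481·0.0108/46.1 = 2.221.
Step 5 — 3dB bandwidth: Δω = ω₀/Q = 4269 rad/s; BW = Δω/(2π) = 679.4 Hz.

(a) f₀ = 1509 Hz  (b) Q = 2.221  (c) BW = 679.4 Hz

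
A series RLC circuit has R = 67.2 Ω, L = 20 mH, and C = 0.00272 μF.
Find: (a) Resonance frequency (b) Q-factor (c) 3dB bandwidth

Step 1 — Resonance: ω₀ = 1/√(LC) = 1/√(0.02·2.72e-09) = 1.356e+05 rad/s.
Step 2 — f₀ = ω₀/(2π) = 2.158e+04 Hz.
Step 3 — Series Q: Q = ω₀L/R = 1.356e+05·0.02/67.2 = 40.35.
Step 4 — Bandwidth: Δω = ω₀/Q = 3360 rad/s; BW = Δω/(2π) = 534.8 Hz.

(a) f₀ = 2.158e+04 Hz  (b) Q = 40.35  (c) BW = 534.8 Hz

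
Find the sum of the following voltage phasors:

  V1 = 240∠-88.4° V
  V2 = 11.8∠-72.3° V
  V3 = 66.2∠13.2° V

Step 1 — Convert each phasor to rectangular form:
  V1 = 240·(cos(-88.4°) + j·sin(-88.4°)) = 6.701 - j239.9 V
  V2 = 11.8·(cos(-72.3°) + j·sin(-72.3°)) = 3.588 - j11.24 V
  V3 = 66.2·(cos(13.2°) + j·sin(13.2°)) = 64.45 + j15.12 V
Step 2 — Sum components: V_total = 74.74 - j236 V.
Step 3 — Convert to polar: |V_total| = 247.6 V, ∠V_total = -72.4°.

V_total = 247.6∠-72.4° V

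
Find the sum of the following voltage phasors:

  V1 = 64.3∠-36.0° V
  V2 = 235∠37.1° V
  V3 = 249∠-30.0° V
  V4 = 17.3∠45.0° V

Step 1 — Convert each phasor to rectangular form:
  V1 = 64.3·(cos(-36.0°) + j·sin(-36.0°)) = 52.02 - j37.79 V
  V2 = 235·(cos(37.1°) + j·sin(37.1°)) = 187.4 + j141.8 V
  V3 = 249·(cos(-30.0°) + j·sin(-30.0°)) = 215.6 - j124.5 V
  V4 = 17.3·(cos(45.0°) + j·sin(45.0°)) = 12.23 + j12.23 V
Step 2 — Sum components: V_total = 467.3 - j8.308 V.
Step 3 — Convert to polar: |V_total| = 467.4 V, ∠V_total = -1.0°.

V_total = 467.4∠-1.0° V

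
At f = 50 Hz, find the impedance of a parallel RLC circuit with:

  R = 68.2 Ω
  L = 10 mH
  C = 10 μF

Step 1 — Angular frequency: ω = 2π·f = 2π·50 = 314.2 rad/s.
Step 2 — Component impedances:
  R: Z = R = 68.2 Ω
  L: Z = jωL = j·314.2·0.01 = 0 + j3.142 Ω
  C: Z = 1/(jωC) = -j/(ω·C) = 0 - j318.3 Ω
Step 3 — Parallel combination: 1/Z_total = 1/R + 1/L + 1/C; Z_total = 0.1473 + j3.166 Ω = 3.169∠87.3° Ω.

Z = 0.1473 + j3.166 Ω = 3.169∠87.3° Ω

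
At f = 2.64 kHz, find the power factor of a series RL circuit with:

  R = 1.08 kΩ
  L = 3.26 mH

Step 1 — Angular frequency: ω = 2π·f = 2π·2640 = 1.659e+04 rad/s.
Step 2 — Component impedances:
  R: Z = R = 1080 Ω
  L: Z = jωL = j·1.659e+04·0.00326 = 0 + j54.08 Ω
Step 3 — Series combination: Z_total = R + L = 1080 + j54.08 Ω = 1081∠2.9° Ω.
Step 4 — Power factor: PF = cos(φ) = Re(Z)/|Z| = 1080/1081.4 = 0.9987.
Step 5 — Type: Im(Z) = 54.08 ⇒ lagging (phase φ = 2.9°).

PF = 0.9987 (lagging, φ = 2.9°)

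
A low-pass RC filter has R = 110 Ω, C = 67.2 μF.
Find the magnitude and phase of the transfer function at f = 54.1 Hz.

Step 1 — Angular frequency: ω = 2π·54.1 = 339.9 rad/s.
Step 2 — Transfer function: H(jω) = 1/(1 + jωRC).
Step 3 — Denominator: 1 + jωRC = 1 + j·339.9·110·6.72e-05 = 1 + j2.513.
Step 4 — H = 0.1367 - j0.3436.
Step 5 — Magnitude: |H| = 0.3698 (-8.6 dB); phase: φ = -68.3°.

|H| = 0.3698 (-8.6 dB), φ = -68.3°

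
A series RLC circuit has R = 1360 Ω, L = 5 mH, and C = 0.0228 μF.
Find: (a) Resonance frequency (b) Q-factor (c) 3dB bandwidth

Step 1 — Resonance: ω₀ = 1/√(LC) = 1/√(0.005·2.28e-08) = 9.366e+04 rad/s.
Step 2 — f₀ = ω₀/(2π) = 1.491e+04 Hz.
Step 3 — Series Q: Q = ω₀L/R = 9.366e+04·0.005/1360 = 0.3443.
Step 4 — Bandwidth: Δω = ω₀/Q = 2.72e+05 rad/s; BW = Δω/(2π) = 4.329e+04 Hz.

(a) f₀ = 1.491e+04 Hz  (b) Q = 0.3443  (c) BW = 4.329e+04 Hz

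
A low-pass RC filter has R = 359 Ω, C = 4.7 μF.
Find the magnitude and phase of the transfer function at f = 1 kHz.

Step 1 — Angular frequency: ω = 2π·1000 = 6283 rad/s.
Step 2 — Transfer function: H(jω) = 1/(1 + jωRC).
Step 3 — Denominator: 1 + jωRC = 1 + j·6283·359·4.7e-06 = 1 + j10.6.
Step 4 — H = 0.008819 - j0.09349.
Step 5 — Magnitude: |H| = 0.09391 (-20.5 dB); phase: φ = -84.6°.

|H| = 0.09391 (-20.5 dB), φ = -84.6°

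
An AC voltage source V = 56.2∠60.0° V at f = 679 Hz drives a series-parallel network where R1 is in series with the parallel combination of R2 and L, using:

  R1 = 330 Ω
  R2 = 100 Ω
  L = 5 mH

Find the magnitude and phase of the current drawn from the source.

Step 1 — Angular frequency: ω = 2π·f = 2π·679 = 4266 rad/s.
Step 2 — Component impedances:
  R1: Z = R = 330 Ω
  R2: Z = R = 100 Ω
  L: Z = jωL = j·4266·0.005 = 0 + j21.33 Ω
Step 3 — Parallel branch: R2 || L = 1/(1/R2 + 1/L) = 4.352 + j20.4 Ω.
Step 4 — Series with R1: Z_total = R1 + (R2 || L) = 334.4 + j20.4 Ω = 335∠3.5° Ω.
Step 5 — Source phasor: V = 56.2∠60.0° V = 28.1 + j48.67 V.
Step 6 — Ohm's law: I = V / Z_total = (28.1 + j48.67) / (334.4 + j20.4) = 0.09258 + j0.1399 A.
Step 7 — Convert to polar: |I| = 0.1678 A, ∠I = 56.5°.

I = 0.1678∠56.5° A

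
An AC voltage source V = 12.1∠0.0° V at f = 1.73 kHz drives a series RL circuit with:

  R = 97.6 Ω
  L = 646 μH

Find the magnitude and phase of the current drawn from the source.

Step 1 — Angular frequency: ω = 2π·f = 2π·1730 = 1.087e+04 rad/s.
Step 2 — Component impedances:
  R: Z = R = 97.6 Ω
  L: Z = jωL = j·1.087e+04·0.000646 = 0 + j7.022 Ω
Step 3 — Series combination: Z_total = R + L = 97.6 + j7.022 Ω = 97.85∠4.1° Ω.
Step 4 — Source phasor: V = 12.1∠0.0° V = 12.1 V.
Step 5 — Ohm's law: I = V / Z_total = (12.1) / (97.6 + j7.022) = 0.1233 - j0.008874 A.
Step 6 — Convert to polar: |I| = 0.1237 A, ∠I = -4.1°.

I = 0.1237∠-4.1° A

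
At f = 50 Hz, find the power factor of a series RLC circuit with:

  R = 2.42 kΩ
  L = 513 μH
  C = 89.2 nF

Step 1 — Angular frequency: ω = 2π·f = 2π·50 = 314.2 rad/s.
Step 2 — Component impedances:
  R: Z = R = 2420 Ω
  L: Z = jωL = j·314.2·0.000513 = 0 + j0.1612 Ω
  C: Z = 1/(jωC) = -j/(ω·C) = 0 - j3.568e+04 Ω
Step 3 — Series combination: Z_total = R + L + C = 2420 - j3.568e+04 Ω = 3.577e+04∠-86.1° Ω.
Step 4 — Power factor: PF = cos(φ) = Re(Z)/|Z| = 2420/35767 = 0.06766.
Step 5 — Type: Im(Z) = -3.568e+04 ⇒ leading (phase φ = -86.1°).

PF = 0.06766 (leading, φ = -86.1°)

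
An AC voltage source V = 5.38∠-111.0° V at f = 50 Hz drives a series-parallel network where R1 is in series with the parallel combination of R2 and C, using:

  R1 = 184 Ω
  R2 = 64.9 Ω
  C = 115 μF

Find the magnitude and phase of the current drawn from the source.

Step 1 — Angular frequency: ω = 2π·f = 2π·50 = 314.2 rad/s.
Step 2 — Component impedances:
  R1: Z = R = 184 Ω
  R2: Z = R = 64.9 Ω
  C: Z = 1/(jωC) = -j/(ω·C) = 0 - j27.68 Ω
Step 3 — Parallel branch: R2 || C = 1/(1/R2 + 1/C) = 9.988 - j23.42 Ω.
Step 4 — Series with R1: Z_total = R1 + (R2 || C) = 194 - j23.42 Ω = 195.4∠-6.9° Ω.
Step 5 — Source phasor: V = 5.38∠-111.0° V = -1.928 - j5.023 V.
Step 6 — Ohm's law: I = V / Z_total = (-1.928 - j5.023) / (194 - j23.42) = -0.006715 - j0.0267 A.
Step 7 — Convert to polar: |I| = 0.02753 A, ∠I = -104.1°.

I = 0.02753∠-104.1° A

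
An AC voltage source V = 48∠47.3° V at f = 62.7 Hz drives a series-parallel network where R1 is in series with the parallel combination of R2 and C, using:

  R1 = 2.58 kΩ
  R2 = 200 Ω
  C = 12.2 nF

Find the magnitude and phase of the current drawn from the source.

Step 1 — Angular frequency: ω = 2π·f = 2π·62.7 = 394 rad/s.
Step 2 — Component impedances:
  R1: Z = R = 2580 Ω
  R2: Z = R = 200 Ω
  C: Z = 1/(jωC) = -j/(ω·C) = 0 - j2.081e+05 Ω
Step 3 — Parallel branch: R2 || C = 1/(1/R2 + 1/C) = 200 - j0.1923 Ω.
Step 4 — Series with R1: Z_total = R1 + (R2 || C) = 2780 - j0.1923 Ω = 2780∠-0.0° Ω.
Step 5 — Source phasor: V = 48∠47.3° V = 32.55 + j35.28 V.
Step 6 — Ohm's law: I = V / Z_total = (32.55 + j35.28) / (2780 - j0.1923) = 0.01171 + j0.01269 A.
Step 7 — Convert to polar: |I| = 0.01727 A, ∠I = 47.3°.

I = 0.01727∠47.3° A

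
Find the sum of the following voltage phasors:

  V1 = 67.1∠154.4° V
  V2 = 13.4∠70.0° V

Step 1 — Convert each phasor to rectangular form:
  V1 = 67.1·(cos(154.4°) + j·sin(154.4°)) = -60.51 + j28.99 V
  V2 = 13.4·(cos(70.0°) + j·sin(70.0°)) = 4.583 + j12.59 V
Step 2 — Sum components: V_total = -55.93 + j41.58 V.
Step 3 — Convert to polar: |V_total| = 69.7 V, ∠V_total = 143.4°.

V_total = 69.7∠143.4° V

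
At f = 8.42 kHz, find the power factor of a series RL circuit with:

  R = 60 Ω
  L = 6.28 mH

Step 1 — Angular frequency: ω = 2π·f = 2π·8420 = 5.29e+04 rad/s.
Step 2 — Component impedances:
  R: Z = R = 60 Ω
  L: Z = jωL = j·5.29e+04·0.00628 = 0 + j332.2 Ω
Step 3 — Series combination: Z_total = R + L = 60 + j332.2 Ω = 337.6∠79.8° Ω.
Step 4 — Power factor: PF = cos(φ) = Re(Z)/|Z| = 60/337.6 = 0.1777.
Step 5 — Type: Im(Z) = 332.2 ⇒ lagging (phase φ = 79.8°).

PF = 0.1777 (lagging, φ = 79.8°)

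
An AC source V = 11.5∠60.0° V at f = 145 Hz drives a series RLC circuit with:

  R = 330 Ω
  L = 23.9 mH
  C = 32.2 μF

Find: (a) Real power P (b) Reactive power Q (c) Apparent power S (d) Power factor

Step 1 — Angular frequency: ω = 2π·f = 2π·145 = 911.1 rad/s.
Step 2 — Component impedances:
  R: Z = R = 330 Ω
  L: Z = jωL = j·911.1·0.0239 = 0 + j21.77 Ω
  C: Z = 1/(jωC) = -j/(ω·C) = 0 - j34.09 Ω
Step 3 — Series combination: Z_total = R + L + C = 330 - j12.31 Ω = 330.2∠-2.1° Ω.
Step 4 — Source phasor: V = 11.5∠60.0° V = 5.75 + j9.959 V.
Step 5 — Current: I = V / Z = 0.01628 + j0.03079 A = 0.03482∠62.1° A.
Step 6 — Complex power: S = V·I* = 0.4002 - j0.01493 VA.
Step 7 — Real power: P = Re(S) = 0.4002 W.
Step 8 — Reactive power: Q = Im(S) = -0.01493 VAR.
Step 9 — Apparent power: |S| = 0.4005 VA.
Step 10 — Power factor: PF = P/|S| = 0.9993 (leading).

(a) P = 0.4002 W  (b) Q = -0.01493 VAR  (c) S = 0.4005 VA  (d) PF = 0.9993 (leading)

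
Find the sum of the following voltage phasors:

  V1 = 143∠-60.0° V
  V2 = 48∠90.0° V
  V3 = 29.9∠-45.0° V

Step 1 — Convert each phasor to rectangular form:
  V1 = 143·(cos(-60.0°) + j·sin(-60.0°)) = 71.5 - j123.8 V
  V2 = 48·(cos(90.0°) + j·sin(90.0°)) = 0 + j48 V
  V3 = 29.9·(cos(-45.0°) + j·sin(-45.0°)) = 21.14 - j21.14 V
Step 2 — Sum components: V_total = 92.64 - j96.98 V.
Step 3 — Convert to polar: |V_total| = 134.1 V, ∠V_total = -46.3°.

V_total = 134.1∠-46.3° V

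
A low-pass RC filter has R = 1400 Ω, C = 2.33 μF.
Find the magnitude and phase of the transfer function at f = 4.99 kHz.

Step 1 — Angular frequency: ω = 2π·4990 = 3.135e+04 rad/s.
Step 2 — Transfer function: H(jω) = 1/(1 + jωRC).
Step 3 — Denominator: 1 + jωRC = 1 + j·3.135e+04·1400·2.33e-06 = 1 + j102.3.
Step 4 — H = 9.559e-05 - j0.009777.
Step 5 — Magnitude: |H| = 0.009777 (-40.2 dB); phase: φ = -89.4°.

|H| = 0.009777 (-40.2 dB), φ = -89.4°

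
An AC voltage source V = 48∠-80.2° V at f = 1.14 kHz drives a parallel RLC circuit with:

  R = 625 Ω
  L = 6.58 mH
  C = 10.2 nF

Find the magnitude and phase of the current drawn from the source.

Step 1 — Angular frequency: ω = 2π·f = 2π·1140 = 7163 rad/s.
Step 2 — Component impedances:
  R: Z = R = 625 Ω
  L: Z = jωL = j·7163·0.00658 = 0 + j47.13 Ω
  C: Z = 1/(jωC) = -j/(ω·C) = 0 - j1.369e+04 Ω
Step 3 — Parallel combination: 1/Z_total = 1/R + 1/L + 1/C; Z_total = 3.558 + j47.03 Ω = 47.16∠85.7° Ω.
Step 4 — Source phasor: V = 48∠-80.2° V = 8.17 - j47.3 V.
Step 5 — Ohm's law: I = V / Z_total = (8.17 - j47.3) / (3.558 + j47.03) = -0.987 - j0.2484 A.
Step 6 — Convert to polar: |I| = 1.018 A, ∠I = -165.9°.

I = 1.018∠-165.9° A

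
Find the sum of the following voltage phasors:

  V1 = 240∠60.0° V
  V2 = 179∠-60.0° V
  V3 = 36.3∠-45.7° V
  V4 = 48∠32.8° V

Step 1 — Convert each phasor to rectangular form:
  V1 = 240·(cos(60.0°) + j·sin(60.0°)) = 120 + j207.8 V
  V2 = 179·(cos(-60.0°) + j·sin(-60.0°)) = 89.5 - j155 V
  V3 = 36.3·(cos(-45.7°) + j·sin(-45.7°)) = 25.35 - j25.98 V
  V4 = 48·(cos(32.8°) + j·sin(32.8°)) = 40.35 + j26 V
Step 2 — Sum components: V_total = 275.2 + j52.85 V.
Step 3 — Convert to polar: |V_total| = 280.2 V, ∠V_total = 10.9°.

V_total = 280.2∠10.9° V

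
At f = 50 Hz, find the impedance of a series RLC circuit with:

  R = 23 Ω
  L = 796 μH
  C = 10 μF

Step 1 — Angular frequency: ω = 2π·f = 2π·50 = 314.2 rad/s.
Step 2 — Component impedances:
  R: Z = R = 23 Ω
  L: Z = jωL = j·314.2·0.000796 = 0 + j0.2501 Ω
  C: Z = 1/(jωC) = -j/(ω·C) = 0 - j318.3 Ω
Step 3 — Series combination: Z_total = R + L + C = 23 - j318.1 Ω = 318.9∠-85.9° Ω.

Z = 23 - j318.1 Ω = 318.9∠-85.9° Ω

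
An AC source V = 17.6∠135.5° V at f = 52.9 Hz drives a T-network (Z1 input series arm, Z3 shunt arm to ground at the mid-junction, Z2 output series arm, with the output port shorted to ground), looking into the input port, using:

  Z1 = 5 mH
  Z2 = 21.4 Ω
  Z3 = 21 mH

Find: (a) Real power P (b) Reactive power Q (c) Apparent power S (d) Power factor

Step 1 — Angular frequency: ω = 2π·f = 2π·52.9 = 332.4 rad/s.
Step 2 — Component impedances:
  Z1: Z = jωL = j·332.4·0.005 = 0 + j1.662 Ω
  Z2: Z = R = 21.4 Ω
  Z3: Z = jωL = j·332.4·0.021 = 0 + j6.98 Ω
Step 3 — With the output port shorted to ground, the output series arm Z2 runs from the junction to ground; the shunt arm Z3 also runs from the junction to ground. They appear in parallel: Z3 || Z2 = 2.058 + j6.309 Ω.
Step 4 — Series with input arm Z1: Z_in = Z1 + (Z3 || Z2) = 2.058 + j7.971 Ω = 8.232∠75.5° Ω.
Step 5 — Source phasor: V = 17.6∠135.5° V = -12.55 + j12.34 V.
Step 6 — Current: I = V / Z = 1.07 + j1.851 A = 2.138∠60.0° A.
Step 7 — Complex power: S = V·I* = 9.406 + j36.43 VA.
Step 8 — Real power: P = Re(S) = 9.406 W.
Step 9 — Reactive power: Q = Im(S) = 36.43 VAR.
Step 10 — Apparent power: |S| = 37.63 VA.
Step 11 — Power factor: PF = P/|S| = 0.25 (lagging).

(a) P = 9.406 W  (b) Q = 36.43 VAR  (c) S = 37.63 VA  (d) PF = 0.25 (lagging)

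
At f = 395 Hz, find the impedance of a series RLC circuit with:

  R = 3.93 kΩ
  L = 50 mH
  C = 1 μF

Step 1 — Angular frequency: ω = 2π·f = 2π·395 = 2482 rad/s.
Step 2 — Component impedances:
  R: Z = R = 3930 Ω
  L: Z = jωL = j·2482·0.05 = 0 + j124.1 Ω
  C: Z = 1/(jωC) = -j/(ω·C) = 0 - j402.9 Ω
Step 3 — Series combination: Z_total = R + L + C = 3930 - j278.8 Ω = 3940∠-4.1° Ω.

Z = 3930 - j278.8 Ω = 3940∠-4.1° Ω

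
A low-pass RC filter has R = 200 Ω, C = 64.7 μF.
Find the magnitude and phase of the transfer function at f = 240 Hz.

Step 1 — Angular frequency: ω = 2π·240 = 1508 rad/s.
Step 2 — Transfer function: H(jω) = 1/(1 + jωRC).
Step 3 — Denominator: 1 + jωRC = 1 + j·1508·200·6.47e-05 = 1 + j19.51.
Step 4 — H = 0.002619 - j0.05111.
Step 5 — Magnitude: |H| = 0.05118 (-25.8 dB); phase: φ = -87.1°.

|H| = 0.05118 (-25.8 dB), φ = -87.1°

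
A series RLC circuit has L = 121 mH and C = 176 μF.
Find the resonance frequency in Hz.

Step 1 — Resonance condition Im(Z)=0 gives ω₀ = 1/√(LC).
Step 2 — ω₀ = 1/√(0.121·0.000176) = 216.7 rad/s.
Step 3 — f₀ = ω₀/(2π) = 34.49 Hz.

f₀ = 34.49 Hz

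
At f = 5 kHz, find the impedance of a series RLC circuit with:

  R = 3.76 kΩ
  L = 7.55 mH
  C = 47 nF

Step 1 — Angular frequency: ω = 2π·f = 2π·5000 = 3.142e+04 rad/s.
Step 2 — Component impedances:
  R: Z = R = 3760 Ω
  L: Z = jωL = j·3.142e+04·0.00755 = 0 + j237.2 Ω
  C: Z = 1/(jωC) = -j/(ω·C) = 0 - j677.3 Ω
Step 3 — Series combination: Z_total = R + L + C = 3760 - j440.1 Ω = 3786∠-6.7° Ω.

Z = 3760 - j440.1 Ω = 3786∠-6.7° Ω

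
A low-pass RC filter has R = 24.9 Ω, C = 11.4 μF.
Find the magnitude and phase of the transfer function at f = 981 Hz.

Step 1 — Angular frequency: ω = 2π·981 = 6164 rad/s.
Step 2 — Transfer function: H(jω) = 1/(1 + jωRC).
Step 3 — Denominator: 1 + jωRC = 1 + j·6164·24.9·1.14e-05 = 1 + j1.75.
Step 4 — H = 0.2462 - j0.4308.
Step 5 — Magnitude: |H| = 0.4962 (-6.1 dB); phase: φ = -60.3°.

|H| = 0.4962 (-6.1 dB), φ = -60.3°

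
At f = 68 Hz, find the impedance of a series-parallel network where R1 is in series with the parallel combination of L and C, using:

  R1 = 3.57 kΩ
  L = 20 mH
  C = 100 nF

Step 1 — Angular frequency: ω = 2π·f = 2π·68 = 427.3 rad/s.
Step 2 — Component impedances:
  R1: Z = R = 3570 Ω
  L: Z = jωL = j·427.3·0.02 = 0 + j8.545 Ω
  C: Z = 1/(jωC) = -j/(ω·C) = 0 - j2.341e+04 Ω
Step 3 — Parallel branch: L || C = 1/(1/L + 1/C) = 0 + j8.548 Ω.
Step 4 — Series with R1: Z_total = R1 + (L || C) = 3570 + j8.548 Ω = 3570∠0.1° Ω.

Z = 3570 + j8.548 Ω = 3570∠0.1° Ω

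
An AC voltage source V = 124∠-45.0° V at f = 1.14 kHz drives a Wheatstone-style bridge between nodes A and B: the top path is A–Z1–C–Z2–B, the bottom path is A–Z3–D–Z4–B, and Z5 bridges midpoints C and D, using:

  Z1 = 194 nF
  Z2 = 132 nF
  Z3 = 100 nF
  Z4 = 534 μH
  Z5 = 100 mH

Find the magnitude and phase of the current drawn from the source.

Step 1 — Angular frequency: ω = 2π·f = 2π·1140 = 7163 rad/s.
Step 2 — Component impedances:
  Z1: Z = 1/(jωC) = -j/(ω·C) = 0 - j719.6 Ω
  Z2: Z = 1/(jωC) = -j/(ω·C) = 0 - j1058 Ω
  Z3: Z = 1/(jωC) = -j/(ω·C) = 0 - j1396 Ω
  Z4: Z = jωL = j·7163·0.000534 = 0 + j3.825 Ω
  Z5: Z = jωL = j·7163·0.1 = 0 + j716.3 Ω
Step 3 — Bridge requires nodal analysis (the Z5 bridge couples midpoints C and D, so the two paths cannot be reduced to a simple series/parallel combination). Setting node B to ground and injecting 1 A at node A, the 3-node admittance system at A, C, D solves to V_A = Z_AB = 0 - j1.775e+04 Ω = 1.775e+04∠-90.0° Ω.
Step 4 — Source phasor: V = 124∠-45.0° V = 87.68 - j87.68 V.
Step 5 — Ohm's law: I = V / Z_total = (87.68 - j87.68) / (0 - j1.775e+04) = 0.00494 + j0.00494 A.
Step 6 — Convert to polar: |I| = 0.006986 A, ∠I = 45.0°.

I = 0.006986∠45.0° A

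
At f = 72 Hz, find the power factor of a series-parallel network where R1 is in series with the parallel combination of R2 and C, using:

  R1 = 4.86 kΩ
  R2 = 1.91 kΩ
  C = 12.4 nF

Step 1 — Angular frequency: ω = 2π·f = 2π·72 = 452.4 rad/s.
Step 2 — Component impedances:
  R1: Z = R = 4860 Ω
  R2: Z = R = 1910 Ω
  C: Z = 1/(jωC) = -j/(ω·C) = 0 - j1.783e+05 Ω
Step 3 — Parallel branch: R2 || C = 1/(1/R2 + 1/C) = 1910 - j20.46 Ω.
Step 4 — Series with R1: Z_total = R1 + (R2 || C) = 6770 - j20.46 Ω = 6770∠-0.2° Ω.
Step 5 — Power factor: PF = cos(φ) = Re(Z)/|Z| = 6770/6770 = 1.
Step 6 — Type: Im(Z) = -20.46 ⇒ leading (phase φ = -0.2°).

PF = 1 (leading, φ = -0.2°)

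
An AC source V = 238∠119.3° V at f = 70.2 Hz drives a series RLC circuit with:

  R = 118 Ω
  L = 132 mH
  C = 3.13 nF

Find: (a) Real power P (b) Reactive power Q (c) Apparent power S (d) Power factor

Step 1 — Angular frequency: ω = 2π·f = 2π·70.2 = 441.1 rad/s.
Step 2 — Component impedances:
  R: Z = R = 118 Ω
  L: Z = jωL = j·441.1·0.132 = 0 + j58.22 Ω
  C: Z = 1/(jωC) = -j/(ω·C) = 0 - j7.243e+05 Ω
Step 3 — Series combination: Z_total = R + L + C = 118 - j7.243e+05 Ω = 7.243e+05∠-90.0° Ω.
Step 4 — Source phasor: V = 238∠119.3° V = -116.5 + j207.6 V.
Step 5 — Current: I = V / Z = -0.0002866 - j0.0001608 A = 0.0003286∠-150.7° A.
Step 6 — Complex power: S = V·I* = 1.274e-05 - j0.07821 VA.
Step 7 — Real power: P = Re(S) = 1.274e-05 W.
Step 8 — Reactive power: Q = Im(S) = -0.07821 VAR.
Step 9 — Apparent power: |S| = 0.07821 VA.
Step 10 — Power factor: PF = P/|S| = 0.0001629 (leading).

(a) P = 1.274e-05 W  (b) Q = -0.07821 VAR  (c) S = 0.07821 VA  (d) PF = 0.0001629 (leading)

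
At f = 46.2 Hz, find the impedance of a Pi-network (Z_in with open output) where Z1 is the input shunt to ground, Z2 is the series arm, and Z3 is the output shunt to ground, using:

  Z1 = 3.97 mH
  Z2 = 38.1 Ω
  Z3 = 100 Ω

Step 1 — Angular frequency: ω = 2π·f = 2π·46.2 = 290.3 rad/s.
Step 2 — Component impedances:
  Z1: Z = jωL = j·290.3·0.00397 = 0 + j1.152 Ω
  Z2: Z = R = 38.1 Ω
  Z3: Z = R = 100 Ω
Step 3 — With open output, the series arm Z2 and the output shunt Z3 appear in series to ground: Z2 + Z3 = 138.1 Ω.
Step 4 — Parallel with input shunt Z1: Z_in = Z1 || (Z2 + Z3) = 0.009616 + j1.152 Ω = 1.152∠89.5° Ω.

Z = 0.009616 + j1.152 Ω = 1.152∠89.5° Ω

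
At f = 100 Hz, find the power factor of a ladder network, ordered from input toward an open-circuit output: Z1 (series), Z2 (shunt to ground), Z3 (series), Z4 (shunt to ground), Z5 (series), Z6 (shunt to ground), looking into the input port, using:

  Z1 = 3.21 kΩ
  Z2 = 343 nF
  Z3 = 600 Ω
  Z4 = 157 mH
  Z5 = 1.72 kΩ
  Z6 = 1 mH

Step 1 — Angular frequency: ω = 2π·f = 2π·100 = 628.3 rad/s.
Step 2 — Component impedances:
  Z1: Z = R = 3210 Ω
  Z2: Z = 1/(jωC) = -j/(ω·C) = 0 - j4640 Ω
  Z3: Z = R = 600 Ω
  Z4: Z = jωL = j·628.3·0.157 = 0 + j98.65 Ω
  Z5: Z = R = 1720 Ω
  Z6: Z = jωL = j·628.3·0.001 = 0 + j0.6283 Ω
Step 3 — Ladder network (open output): work backward from the far end, alternating series and parallel combinations. Z_in = 3831 + j17.63 Ω = 3831∠0.3° Ω.
Step 4 — Power factor: PF = cos(φ) = Re(Z)/|Z| = 3831/3831 = 1.
Step 5 — Type: Im(Z) = 17.63 ⇒ lagging (phase φ = 0.3°).

PF = 1 (lagging, φ = 0.3°)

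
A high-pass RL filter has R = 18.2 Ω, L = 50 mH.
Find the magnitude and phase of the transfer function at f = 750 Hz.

Step 1 — Angular frequency: ω = 2π·750 = 4712 rad/s.
Step 2 — Transfer function: H(jω) = jωL/(R + jωL).
Step 3 — Numerator jωL = j·235.6; denominator R + jωL = 18.2 + j235.6.
Step 4 — H = 0.9941 + j0.07679.
Step 5 — Magnitude: |H| = 0.997 (-0.0 dB); phase: φ = 4.4°.

|H| = 0.997 (-0.0 dB), φ = 4.4°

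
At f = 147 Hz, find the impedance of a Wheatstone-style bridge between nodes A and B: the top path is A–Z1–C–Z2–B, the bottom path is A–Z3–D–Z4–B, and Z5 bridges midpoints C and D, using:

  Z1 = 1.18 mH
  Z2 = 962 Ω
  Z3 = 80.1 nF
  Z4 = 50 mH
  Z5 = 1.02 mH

Step 1 — Angular frequency: ω = 2π·f = 2π·147 = 923.6 rad/s.
Step 2 — Component impedances:
  Z1: Z = jωL = j·923.6·0.00118 = 0 + j1.09 Ω
  Z2: Z = R = 962 Ω
  Z3: Z = 1/(jωC) = -j/(ω·C) = 0 - j1.352e+04 Ω
  Z4: Z = jωL = j·923.6·0.05 = 0 + j46.18 Ω
  Z5: Z = jωL = j·923.6·0.00102 = 0 + j0.9421 Ω
Step 3 — Bridge requires nodal analysis (the Z5 bridge couples midpoints C and D, so the two paths cannot be reduced to a simple series/parallel combination). Setting node B to ground and injecting 1 A at node A, the 3-node admittance system at A, C, D solves to V_A = Z_AB = 2.303 + j48.1 Ω = 48.16∠87.3° Ω.

Z = 2.303 + j48.1 Ω = 48.16∠87.3° Ω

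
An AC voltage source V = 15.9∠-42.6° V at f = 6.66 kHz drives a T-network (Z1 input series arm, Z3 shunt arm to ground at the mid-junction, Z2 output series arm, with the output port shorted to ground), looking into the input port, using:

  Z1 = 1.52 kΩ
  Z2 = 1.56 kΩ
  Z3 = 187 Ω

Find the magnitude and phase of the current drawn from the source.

Step 1 — Angular frequency: ω = 2π·f = 2π·6660 = 4.185e+04 rad/s.
Step 2 — Component impedances:
  Z1: Z = R = 1520 Ω
  Z2: Z = R = 1560 Ω
  Z3: Z = R = 187 Ω
Step 3 — With the output port shorted to ground, the output series arm Z2 runs from the junction to ground; the shunt arm Z3 also runs from the junction to ground. They appear in parallel: Z3 || Z2 = 167 Ω.
Step 4 — Series with input arm Z1: Z_in = Z1 + (Z3 || Z2) = 1687 Ω = 1687∠0.0° Ω.
Step 5 — Source phasor: V = 15.9∠-42.6° V = 11.7 - j10.76 V.
Step 6 — Ohm's law: I = V / Z_total = (11.7 - j10.76) / (1687) = 0.006938 - j0.00638 A.
Step 7 — Convert to polar: |I| = 0.009425 A, ∠I = -42.6°.

I = 0.009425∠-42.6° A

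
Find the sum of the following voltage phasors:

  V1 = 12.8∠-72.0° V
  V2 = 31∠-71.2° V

Step 1 — Convert each phasor to rectangular form:
  V1 = 12.8·(cos(-72.0°) + j·sin(-72.0°)) = 3.955 - j12.17 V
  V2 = 31·(cos(-71.2°) + j·sin(-71.2°)) = 9.99 - j29.35 V
Step 2 — Sum components: V_total = 13.95 - j41.52 V.
Step 3 — Convert to polar: |V_total| = 43.8 V, ∠V_total = -71.4°.

V_total = 43.8∠-71.4° V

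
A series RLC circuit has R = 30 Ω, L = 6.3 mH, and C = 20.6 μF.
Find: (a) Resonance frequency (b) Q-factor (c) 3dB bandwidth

Step 1 — Resonance: ω₀ = 1/√(LC) = 1/√(0.0063·2.06e-05) = 2776 rad/s.
Step 2 — f₀ = ω₀/(2π) = 441.8 Hz.
Step 3 — Series Q: Q = ω₀L/R = 2776·0.0063/30 = 0.5829.
Step 4 — Bandwidth: Δω = ω₀/Q = 4762 rad/s; BW = Δω/(2π) = 757.9 Hz.

(a) f₀ = 441.8 Hz  (b) Q = 0.5829  (c) BW = 757.9 Hz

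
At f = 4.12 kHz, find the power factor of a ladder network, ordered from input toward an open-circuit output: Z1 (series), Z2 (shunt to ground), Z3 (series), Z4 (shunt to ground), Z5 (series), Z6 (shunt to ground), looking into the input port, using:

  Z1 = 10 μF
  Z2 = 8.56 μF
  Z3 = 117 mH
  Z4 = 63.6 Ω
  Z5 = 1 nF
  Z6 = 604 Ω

Step 1 — Angular frequency: ω = 2π·f = 2π·4120 = 2.589e+04 rad/s.
Step 2 — Component impedances:
  Z1: Z = 1/(jωC) = -j/(ω·C) = 0 - j3.863 Ω
  Z2: Z = 1/(jωC) = -j/(ω·C) = 0 - j4.513 Ω
  Z3: Z = jωL = j·2.589e+04·0.117 = 0 + j3029 Ω
  Z4: Z = R = 63.6 Ω
  Z5: Z = 1/(jωC) = -j/(ω·C) = 0 - j3.863e+04 Ω
  Z6: Z = R = 604 Ω
Step 3 — Ladder network (open output): work backward from the far end, alternating series and parallel combinations. Z_in = 0.0001416 - j8.383 Ω = 8.383∠-90.0° Ω.
Step 4 — Power factor: PF = cos(φ) = Re(Z)/|Z| = 0.0001416/8.383 = 1.689e-05.
Step 5 — Type: Im(Z) = -8.383 ⇒ leading (phase φ = -90.0°).

PF = 1.689e-05 (leading, φ = -90.0°)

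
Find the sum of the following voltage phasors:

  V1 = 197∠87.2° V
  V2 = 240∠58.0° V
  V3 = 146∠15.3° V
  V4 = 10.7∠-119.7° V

Step 1 — Convert each phasor to rectangular form:
  V1 = 197·(cos(87.2°) + j·sin(87.2°)) = 9.623 + j196.8 V
  V2 = 240·(cos(58.0°) + j·sin(58.0°)) = 127.2 + j203.5 V
  V3 = 146·(cos(15.3°) + j·sin(15.3°)) = 140.8 + j38.53 V
  V4 = 10.7·(cos(-119.7°) + j·sin(-119.7°)) = -5.301 - j9.294 V
Step 2 — Sum components: V_total = 272.3 + j429.5 V.
Step 3 — Convert to polar: |V_total| = 508.6 V, ∠V_total = 57.6°.

V_total = 508.6∠57.6° V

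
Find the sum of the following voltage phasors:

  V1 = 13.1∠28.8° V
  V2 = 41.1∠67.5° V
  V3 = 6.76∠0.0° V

Step 1 — Convert each phasor to rectangular form:
  V1 = 13.1·(cos(28.8°) + j·sin(28.8°)) = 11.48 + j6.311 V
  V2 = 41.1·(cos(67.5°) + j·sin(67.5°)) = 15.73 + j37.97 V
  V3 = 6.76·(cos(0.0°) + j·sin(0.0°)) = 6.76 V
Step 2 — Sum components: V_total = 33.97 + j44.28 V.
Step 3 — Convert to polar: |V_total| = 55.81 V, ∠V_total = 52.5°.

V_total = 55.81∠52.5° V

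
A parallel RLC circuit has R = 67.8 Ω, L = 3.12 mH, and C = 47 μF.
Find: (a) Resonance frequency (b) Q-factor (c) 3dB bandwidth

Step 1 — Resonance: ω₀ = 1/√(LC) = 1/√(0.00312·4.7e-05) = 2611 rad/s.
Step 2 — f₀ = ω₀/(2π) = 415.6 Hz.
Step 3 — Parallel Q: Q = R/(ω₀L) = 67.8/(2611·0.00312) = 8.321.
Step 4 — Bandwidth: Δω = ω₀/Q = 313.8 rad/s; BW = Δω/(2π) = 49.95 Hz.

(a) f₀ = 415.6 Hz  (b) Q = 8.321  (c) BW = 49.95 Hz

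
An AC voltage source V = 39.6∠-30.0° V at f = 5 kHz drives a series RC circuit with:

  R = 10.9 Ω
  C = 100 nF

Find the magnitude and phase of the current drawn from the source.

Step 1 — Angular frequency: ω = 2π·f = 2π·5000 = 3.142e+04 rad/s.
Step 2 — Component impedances:
  R: Z = R = 10.9 Ω
  C: Z = 1/(jωC) = -j/(ω·C) = 0 - j318.3 Ω
Step 3 — Series combination: Z_total = R + C = 10.9 - j318.3 Ω = 318.5∠-88.0° Ω.
Step 4 — Source phasor: V = 39.6∠-30.0° V = 34.29 - j19.8 V.
Step 5 — Ohm's law: I = V / Z_total = (34.29 - j19.8) / (10.9 - j318.3) = 0.06582 + j0.1055 A.
Step 6 — Convert to polar: |I| = 0.1243 A, ∠I = 58.0°.

I = 0.1243∠58.0° A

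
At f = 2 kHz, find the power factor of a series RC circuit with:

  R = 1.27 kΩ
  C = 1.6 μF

Step 1 — Angular frequency: ω = 2π·f = 2π·2000 = 1.257e+04 rad/s.
Step 2 — Component impedances:
  R: Z = R = 1270 Ω
  C: Z = 1/(jωC) = -j/(ω·C) = 0 - j49.74 Ω
Step 3 — Series combination: Z_total = R + C = 1270 - j49.74 Ω = 1271∠-2.2° Ω.
Step 4 — Power factor: PF = cos(φ) = Re(Z)/|Z| = 1270/1271 = 0.9992.
Step 5 — Type: Im(Z) = -49.74 ⇒ leading (phase φ = -2.2°).

PF = 0.9992 (leading, φ = -2.2°)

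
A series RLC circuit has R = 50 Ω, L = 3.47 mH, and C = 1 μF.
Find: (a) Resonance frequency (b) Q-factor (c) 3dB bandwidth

Step 1 — Resonance: ω₀ = 1/√(LC) = 1/√(0.00347·1e-06) = 1.698e+04 rad/s.
Step 2 — f₀ = ω₀/(2π) = 2702 Hz.
Step 3 — Series Q: Q = ω₀L/R = 1.698e+04·0.00347/50 = 1.178.
Step 4 — Bandwidth: Δω = ω₀/Q = 1.441e+04 rad/s; BW = Δω/(2π) = 2293 Hz.

(a) f₀ = 2702 Hz  (b) Q = 1.178  (c) BW = 2293 Hz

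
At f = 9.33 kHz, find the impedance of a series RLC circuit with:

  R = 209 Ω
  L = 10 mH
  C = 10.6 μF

Step 1 — Angular frequency: ω = 2π·f = 2π·9330 = 5.862e+04 rad/s.
Step 2 — Component impedances:
  R: Z = R = 209 Ω
  L: Z = jωL = j·5.862e+04·0.01 = 0 + j586.2 Ω
  C: Z = 1/(jωC) = -j/(ω·C) = 0 - j1.609 Ω
Step 3 — Series combination: Z_total = R + L + C = 209 + j584.6 Ω = 620.8∠70.3° Ω.

Z = 209 + j584.6 Ω = 620.8∠70.3° Ω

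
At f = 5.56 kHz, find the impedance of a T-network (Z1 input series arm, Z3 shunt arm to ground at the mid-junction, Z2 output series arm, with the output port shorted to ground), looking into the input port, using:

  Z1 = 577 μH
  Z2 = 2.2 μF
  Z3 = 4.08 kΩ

Step 1 — Angular frequency: ω = 2π·f = 2π·5560 = 3.493e+04 rad/s.
Step 2 — Component impedances:
  Z1: Z = jωL = j·3.493e+04·0.000577 = 0 + j20.16 Ω
  Z2: Z = 1/(jωC) = -j/(ω·C) = 0 - j13.01 Ω
  Z3: Z = R = 4080 Ω
Step 3 — With the output port shorted to ground, the output series arm Z2 runs from the junction to ground; the shunt arm Z3 also runs from the junction to ground. They appear in parallel: Z3 || Z2 = 0.04149 - j13.01 Ω.
Step 4 — Series with input arm Z1: Z_in = Z1 + (Z3 || Z2) = 0.04149 + j7.146 Ω = 7.146∠89.7° Ω.

Z = 0.04149 + j7.146 Ω = 7.146∠89.7° Ω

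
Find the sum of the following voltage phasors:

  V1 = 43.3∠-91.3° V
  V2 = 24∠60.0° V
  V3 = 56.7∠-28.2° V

Step 1 — Convert each phasor to rectangular form:
  V1 = 43.3·(cos(-91.3°) + j·sin(-91.3°)) = -0.9824 - j43.29 V
  V2 = 24·(cos(60.0°) + j·sin(60.0°)) = 12 + j20.78 V
  V3 = 56.7·(cos(-28.2°) + j·sin(-28.2°)) = 49.97 - j26.79 V
Step 2 — Sum components: V_total = 60.99 - j49.3 V.
Step 3 — Convert to polar: |V_total| = 78.42 V, ∠V_total = -38.9°.

V_total = 78.42∠-38.9° V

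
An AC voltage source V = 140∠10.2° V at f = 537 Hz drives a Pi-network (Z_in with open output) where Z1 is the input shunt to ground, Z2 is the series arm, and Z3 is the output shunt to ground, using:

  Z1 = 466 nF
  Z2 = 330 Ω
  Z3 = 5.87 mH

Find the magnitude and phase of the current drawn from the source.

Step 1 — Angular frequency: ω = 2π·f = 2π·537 = 3374 rad/s.
Step 2 — Component impedances:
  Z1: Z = 1/(jωC) = -j/(ω·C) = 0 - j636 Ω
  Z2: Z = R = 330 Ω
  Z3: Z = jωL = j·3374·0.00587 = 0 + j19.81 Ω
Step 3 — With open output, the series arm Z2 and the output shunt Z3 appear in series to ground: Z2 + Z3 = 330 + j19.81 Ω.
Step 4 — Parallel with input shunt Z1: Z_in = Z1 || (Z2 + Z3) = 273.2 - j125.9 Ω = 300.8∠-24.7° Ω.
Step 5 — Source phasor: V = 140∠10.2° V = 137.8 + j24.79 V.
Step 6 — Ohm's law: I = V / Z_total = (137.8 + j24.79) / (273.2 - j125.9) = 0.3816 + j0.2665 A.
Step 7 — Convert to polar: |I| = 0.4654 A, ∠I = 34.9°.

I = 0.4654∠34.9° A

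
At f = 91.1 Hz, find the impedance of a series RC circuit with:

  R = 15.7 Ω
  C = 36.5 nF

Step 1 — Angular frequency: ω = 2π·f = 2π·91.1 = 572.4 rad/s.
Step 2 — Component impedances:
  R: Z = R = 15.7 Ω
  C: Z = 1/(jωC) = -j/(ω·C) = 0 - j4.786e+04 Ω
Step 3 — Series combination: Z_total = R + C = 15.7 - j4.786e+04 Ω = 4.786e+04∠-90.0° Ω.

Z = 15.7 - j4.786e+04 Ω = 4.786e+04∠-90.0° Ω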